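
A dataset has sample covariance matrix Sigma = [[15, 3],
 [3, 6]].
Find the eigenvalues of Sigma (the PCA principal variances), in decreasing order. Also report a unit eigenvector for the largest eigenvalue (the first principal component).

Step 1 — characteristic polynomial of 2×2 Sigma:
  det(Sigma - λI) = λ² - trace · λ + det = 0.
  trace = 15 + 6 = 21, det = 15·6 - (3)² = 81.
Step 2 — discriminant:
  Δ = trace² - 4·det = 441 - 324 = 117.
Step 3 — eigenvalues:
  λ = (trace ± √Δ)/2 = (21 ± 10.8167)/2,
  λ_1 = 15.9083,  λ_2 = 5.0917.

Step 4 — unit eigenvector for λ_1: solve (Sigma - λ_1 I)v = 0. First row:
  (15 - 15.9083)·v_x + (3)·v_y = 0, i.e. (-0.9083)·v_x + (3)·v_y = 0,
  so v ∝ (b, λ_1 - a) = (3, 0.9083) = u.
  ||u|| = √((3)² + (0.9083)²) = √(9.8251) ≈ 3.1345,
  v_1 = u/||u|| ≈ (0.9571, 0.2898) (||v_1|| = 1).

λ_1 = 15.9083,  λ_2 = 5.0917;  v_1 ≈ (0.9571, 0.2898)


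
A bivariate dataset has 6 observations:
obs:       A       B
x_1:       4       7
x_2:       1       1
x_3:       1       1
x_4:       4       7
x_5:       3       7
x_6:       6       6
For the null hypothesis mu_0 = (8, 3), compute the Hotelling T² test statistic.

Step 1 — sample mean vector:
  mean(A) = (4 + 1 + 1 + 4 + 3 + 6) / 6 = 19/6 = 3.1667
  mean(B) = (7 + 1 + 1 + 7 + 7 + 6) / 6 = 29/6 = 4.8333
  x̄ = (3.1667, 4.8333),  deviation x̄ - mu_0 = (3.1667, 4.8333) - (8, 3) = (-4.8333, 1.8333).

Step 2 — sample covariance matrix, S[i,j] = (1/(n-1)) · Σ_k (x_{k,i} - mean_i) · (x_{k,j} - mean_j), divisor n-1 = 5:
  S[A,A] = ((0.8333)·(0.8333) + (-2.1667)·(-2.1667) + (-2.1667)·(-2.1667) + (0.8333)·(0.8333) + (-0.1667)·(-0.1667) + (2.8333)·(2.8333)) / 5 = 18.8333/5 = 3.7667
  S[A,B] = ((0.8333)·(2.1667) + (-2.1667)·(-3.8333) + (-2.1667)·(-3.8333) + (0.8333)·(2.1667) + (-0.1667)·(2.1667) + (2.8333)·(1.1667)) / 5 = 23.1667/5 = 4.6333
  S[B,B] = ((2.1667)·(2.1667) + (-3.8333)·(-3.8333) + (-3.8333)·(-3.8333) + (2.1667)·(2.1667) + (2.1667)·(2.1667) + (1.1667)·(1.1667)) / 5 = 44.8333/5 = 8.9667
  S = [[3.7667, 4.6333],
 [4.6333, 8.9667]].

Step 3 — invert S. det(S) = 3.7667·8.9667 - (4.6333)² = 12.3067.
  S^{-1} = (1/det) · [[d, -b], [-b, a]] = [[0.7286, -0.3765],
 [-0.3765, 0.3061]].

Step 4 — quadratic form (x̄ - mu_0)^T · S^{-1} · (x̄ - mu_0):
  S^{-1} · (x̄ - mu_0) = (-4.2118, 2.3808),
  (x̄ - mu_0)^T · [...] = (-4.8333)·(-4.2118) + (1.8333)·(2.3808) = 24.7219.

Step 5 — scale by n: T² = 6 · 24.7219 = 148.3315.

T² ≈ 148.3315


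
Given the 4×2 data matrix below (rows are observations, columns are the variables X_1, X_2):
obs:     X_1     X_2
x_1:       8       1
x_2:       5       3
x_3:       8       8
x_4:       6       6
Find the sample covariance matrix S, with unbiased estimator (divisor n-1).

Step 1 — column means:
  mean(X_1) = (8 + 5 + 8 + 6) / 4 = 27/4 = 6.75
  mean(X_2) = (1 + 3 + 8 + 6) / 4 = 18/4 = 4.5

Step 2 — sample covariance S[i,j] = (1/(n-1)) · Σ_k (x_{k,i} - mean_i) · (x_{k,j} - mean_j), with n-1 = 3.
  S[X_1,X_1] = ((1.25)·(1.25) + (-1.75)·(-1.75) + (1.25)·(1.25) + (-0.75)·(-0.75)) / 3 = 6.75/3 = 2.25
  S[X_1,X_2] = ((1.25)·(-3.5) + (-1.75)·(-1.5) + (1.25)·(3.5) + (-0.75)·(1.5)) / 3 = 1.5/3 = 0.5
  S[X_2,X_2] = ((-3.5)·(-3.5) + (-1.5)·(-1.5) + (3.5)·(3.5) + (1.5)·(1.5)) / 3 = 29/3 = 9.6667

S is symmetric (S[j,i] = S[i,j]). Assembling:

S = [[2.25, 0.5],
 [0.5, 9.6667]]


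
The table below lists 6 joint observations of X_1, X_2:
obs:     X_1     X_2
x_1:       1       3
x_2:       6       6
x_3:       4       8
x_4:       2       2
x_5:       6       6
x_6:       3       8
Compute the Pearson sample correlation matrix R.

Step 1 — column means:
  mean(X_1) = (1 + 6 + 4 + 2 + 6 + 3) / 6 = 22/6 = 3.6667
  mean(X_2) = (3 + 6 + 8 + 2 + 6 + 8) / 6 = 33/6 = 5.5

Step 2 — sample variances and covariances s[i,j] = (1/(n-1)) · Σ_k (x_{k,i} - mean_i) · (x_{k,j} - mean_j), with n-1 = 5:
  s[X_1,X_1] = ((-2.6667)·(-2.6667) + (2.3333)·(2.3333) + (0.3333)·(0.3333) + (-1.6667)·(-1.6667) + (2.3333)·(2.3333) + (-0.6667)·(-0.6667)) / 5 = 21.3333/5 = 4.2667
  s[X_1,X_2] = ((-2.6667)·(-2.5) + (2.3333)·(0.5) + (0.3333)·(2.5) + (-1.6667)·(-3.5) + (2.3333)·(0.5) + (-0.6667)·(2.5)) / 5 = 14/5 = 2.8
  s[X_2,X_2] = ((-2.5)·(-2.5) + (0.5)·(0.5) + (2.5)·(2.5) + (-3.5)·(-3.5) + (0.5)·(0.5) + (2.5)·(2.5)) / 5 = 31.5/5 = 6.3
  Sample standard deviations s_i = √(s[i,i]):
  s(X_1) = √(4.2667) = 2.0656
  s(X_2) = √(6.3) = 2.51

Step 3 — r_{ij} = s_{ij} / (s_i · s_j):
  r[X_1,X_1] = 1 (diagonal).
  r[X_1,X_2] = 2.8 / (2.0656 · 2.51) = 2.8 / 5.1846 = 0.5401
  r[X_2,X_2] = 1 (diagonal).

R is symmetric with unit diagonal. Assembling:

R = [[1, 0.5401],
 [0.5401, 1]]


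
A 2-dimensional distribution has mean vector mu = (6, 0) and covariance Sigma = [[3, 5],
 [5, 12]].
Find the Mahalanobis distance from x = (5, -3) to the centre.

Step 1 — centre the observation: (x - mu) = (-1, -3).

Step 2 — invert Sigma. det(Sigma) = 3·12 - (5)² = 11.
  Sigma^{-1} = (1/det) · [[d, -b], [-b, a]] = [[1.0909, -0.4545],
 [-0.4545, 0.2727]].

Step 3 — form the quadratic (x - mu)^T · Sigma^{-1} · (x - mu):
  Sigma^{-1} · (x - mu) = (0.2727, -0.3636).
  (x - mu)^T · [Sigma^{-1} · (x - mu)] = (-1)·(0.2727) + (-3)·(-0.3636) = 0.8182.

Step 4 — take square root: d = √(0.8182) ≈ 0.9045.

d(x, mu) = √(0.8182) ≈ 0.9045


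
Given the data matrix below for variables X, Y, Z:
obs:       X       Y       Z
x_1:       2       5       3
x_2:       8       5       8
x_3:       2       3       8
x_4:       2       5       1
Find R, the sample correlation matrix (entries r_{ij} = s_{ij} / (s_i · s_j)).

Step 1 — column means:
  mean(X) = (2 + 8 + 2 + 2) / 4 = 14/4 = 3.5
  mean(Y) = (5 + 5 + 3 + 5) / 4 = 18/4 = 4.5
  mean(Z) = (3 + 8 + 8 + 1) / 4 = 20/4 = 5

Step 2 — sample variances and covariances s[i,j] = (1/(n-1)) · Σ_k (x_{k,i} - mean_i) · (x_{k,j} - mean_j), with n-1 = 3:
  s[X,X] = ((-1.5)·(-1.5) + (4.5)·(4.5) + (-1.5)·(-1.5) + (-1.5)·(-1.5)) / 3 = 27/3 = 9
  s[X,Y] = ((-1.5)·(0.5) + (4.5)·(0.5) + (-1.5)·(-1.5) + (-1.5)·(0.5)) / 3 = 3/3 = 1
  s[X,Z] = ((-1.5)·(-2) + (4.5)·(3) + (-1.5)·(3) + (-1.5)·(-4)) / 3 = 18/3 = 6
  s[Y,Y] = ((0.5)·(0.5) + (0.5)·(0.5) + (-1.5)·(-1.5) + (0.5)·(0.5)) / 3 = 3/3 = 1
  s[Y,Z] = ((0.5)·(-2) + (0.5)·(3) + (-1.5)·(3) + (0.5)·(-4)) / 3 = -6/3 = -2
  s[Z,Z] = ((-2)·(-2) + (3)·(3) + (3)·(3) + (-4)·(-4)) / 3 = 38/3 = 12.6667
  Sample standard deviations s_i = √(s[i,i]):
  s(X) = √(9) = 3
  s(Y) = √(1) = 1
  s(Z) = √(12.6667) = 3.559

Step 3 — r_{ij} = s_{ij} / (s_i · s_j):
  r[X,X] = 1 (diagonal).
  r[X,Y] = 1 / (3 · 1) = 1 / 3 = 0.3333
  r[X,Z] = 6 / (3 · 3.559) = 6 / 10.6771 = 0.562
  r[Y,Y] = 1 (diagonal).
  r[Y,Z] = -2 / (1 · 3.559) = -2 / 3.559 = -0.562
  r[Z,Z] = 1 (diagonal).

R is symmetric with unit diagonal. Assembling:

R = [[1, 0.3333, 0.562],
 [0.3333, 1, -0.562],
 [0.562, -0.562, 1]]


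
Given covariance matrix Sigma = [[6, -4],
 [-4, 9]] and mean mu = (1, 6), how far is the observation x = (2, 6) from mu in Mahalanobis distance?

Step 1 — centre the observation: (x - mu) = (1, 0).

Step 2 — invert Sigma. det(Sigma) = 6·9 - (-4)² = 38.
  Sigma^{-1} = (1/det) · [[d, -b], [-b, a]] = [[0.2368, 0.1053],
 [0.1053, 0.1579]].

Step 3 — form the quadratic (x - mu)^T · Sigma^{-1} · (x - mu):
  Sigma^{-1} · (x - mu) = (0.2368, 0.1053).
  (x - mu)^T · [Sigma^{-1} · (x - mu)] = (1)·(0.2368) + (0)·(0.1053) = 0.2368.

Step 4 — take square root: d = √(0.2368) ≈ 0.4867.

d(x, mu) = √(0.2368) ≈ 0.4867


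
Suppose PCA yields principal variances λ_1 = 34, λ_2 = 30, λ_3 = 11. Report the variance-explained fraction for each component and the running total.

Step 1 — total variance = trace(Sigma) = Σ λ_i = 34 + 30 + 11 = 75.

Step 2 — fraction explained by component i = λ_i / Σ λ:
  PC1: 34/75 = 0.4533
  PC2: 30/75 = 0.4
  PC3: 11/75 = 0.1467

Step 3 — cumulative fraction after k components = (λ_1 + ... + λ_k) / Σ λ:
  k = 1: 34/75 = 0.4533
  k = 2: (34 + 30)/75 = 64/75 = 0.8533
  k = 3: (34 + 30 + 11)/75 = 75/75 = 1

Summary (fraction, with percent):

explained: PC1 0.4533 (45.33%), PC2 0.4 (40%), PC3 0.1467 (14.67%);  cumulative: 0.4533, 0.8533, 1


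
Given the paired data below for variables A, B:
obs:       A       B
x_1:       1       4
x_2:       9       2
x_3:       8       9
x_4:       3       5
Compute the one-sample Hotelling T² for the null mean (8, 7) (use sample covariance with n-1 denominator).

Step 1 — sample mean vector:
  mean(A) = (1 + 9 + 8 + 3) / 4 = 21/4 = 5.25
  mean(B) = (4 + 2 + 9 + 5) / 4 = 20/4 = 5
  x̄ = (5.25, 5),  deviation x̄ - mu_0 = (5.25, 5) - (8, 7) = (-2.75, -2).

Step 2 — sample covariance matrix, S[i,j] = (1/(n-1)) · Σ_k (x_{k,i} - mean_i) · (x_{k,j} - mean_j), divisor n-1 = 3:
  S[A,A] = ((-4.25)·(-4.25) + (3.75)·(3.75) + (2.75)·(2.75) + (-2.25)·(-2.25)) / 3 = 44.75/3 = 14.9167
  S[A,B] = ((-4.25)·(-1) + (3.75)·(-3) + (2.75)·(4) + (-2.25)·(0)) / 3 = 4/3 = 1.3333
  S[B,B] = ((-1)·(-1) + (-3)·(-3) + (4)·(4) + (0)·(0)) / 3 = 26/3 = 8.6667
  S = [[14.9167, 1.3333],
 [1.3333, 8.6667]].

Step 3 — invert S. det(S) = 14.9167·8.6667 - (1.3333)² = 127.5.
  S^{-1} = (1/det) · [[d, -b], [-b, a]] = [[0.068, -0.0105],
 [-0.0105, 0.117]].

Step 4 — quadratic form (x̄ - mu_0)^T · S^{-1} · (x̄ - mu_0):
  S^{-1} · (x̄ - mu_0) = (-0.166, -0.2052),
  (x̄ - mu_0)^T · [...] = (-2.75)·(-0.166) + (-2)·(-0.2052) = 0.867.

Step 5 — scale by n: T² = 4 · 0.867 = 3.468.

T² ≈ 3.468


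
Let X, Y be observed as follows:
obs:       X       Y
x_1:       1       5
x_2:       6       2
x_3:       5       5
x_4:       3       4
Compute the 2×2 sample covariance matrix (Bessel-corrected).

Step 1 — column means:
  mean(X) = (1 + 6 + 5 + 3) / 4 = 15/4 = 3.75
  mean(Y) = (5 + 2 + 5 + 4) / 4 = 16/4 = 4

Step 2 — sample covariance S[i,j] = (1/(n-1)) · Σ_k (x_{k,i} - mean_i) · (x_{k,j} - mean_j), with n-1 = 3.
  S[X,X] = ((-2.75)·(-2.75) + (2.25)·(2.25) + (1.25)·(1.25) + (-0.75)·(-0.75)) / 3 = 14.75/3 = 4.9167
  S[X,Y] = ((-2.75)·(1) + (2.25)·(-2) + (1.25)·(1) + (-0.75)·(0)) / 3 = -6/3 = -2
  S[Y,Y] = ((1)·(1) + (-2)·(-2) + (1)·(1) + (0)·(0)) / 3 = 6/3 = 2

S is symmetric (S[j,i] = S[i,j]). Assembling:

S = [[4.9167, -2],
 [-2, 2]]


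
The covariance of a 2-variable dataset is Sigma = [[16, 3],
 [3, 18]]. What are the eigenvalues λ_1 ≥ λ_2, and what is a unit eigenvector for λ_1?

Step 1 — characteristic polynomial of 2×2 Sigma:
  det(Sigma - λI) = λ² - trace · λ + det = 0.
  trace = 16 + 18 = 34, det = 16·18 - (3)² = 279.
Step 2 — discriminant:
  Δ = trace² - 4·det = 1156 - 1116 = 40.
Step 3 — eigenvalues:
  λ = (trace ± √Δ)/2 = (34 ± 6.3246)/2,
  λ_1 = 20.1623,  λ_2 = 13.8377.

Step 4 — unit eigenvector for λ_1: solve (Sigma - λ_1 I)v = 0. First row:
  (16 - 20.1623)·v_x + (3)·v_y = 0, i.e. (-4.1623)·v_x + (3)·v_y = 0,
  so v ∝ (b, λ_1 - a) = (3, 4.1623) = u.
  ||u|| = √((3)² + (4.1623)²) = √(26.3246) ≈ 5.1307,
  v_1 = u/||u|| ≈ (0.5847, 0.8112) (||v_1|| = 1).

λ_1 = 20.1623,  λ_2 = 13.8377;  v_1 ≈ (0.5847, 0.8112)


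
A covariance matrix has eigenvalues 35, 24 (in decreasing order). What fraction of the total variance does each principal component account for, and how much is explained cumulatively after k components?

Step 1 — total variance = trace(Sigma) = Σ λ_i = 35 + 24 = 59.

Step 2 — fraction explained by component i = λ_i / Σ λ:
  PC1: 35/59 = 0.5932
  PC2: 24/59 = 0.4068

Step 3 — cumulative fraction after k components = (λ_1 + ... + λ_k) / Σ λ:
  k = 1: 35/59 = 0.5932
  k = 2: (35 + 24)/59 = 59/59 = 1

Summary (fraction, with percent):

explained: PC1 0.5932 (59.32%), PC2 0.4068 (40.68%);  cumulative: 0.5932, 1


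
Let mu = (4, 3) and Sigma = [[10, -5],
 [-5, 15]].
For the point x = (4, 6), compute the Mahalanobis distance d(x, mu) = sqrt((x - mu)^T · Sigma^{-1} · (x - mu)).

Step 1 — centre the observation: (x - mu) = (0, 3).

Step 2 — invert Sigma. det(Sigma) = 10·15 - (-5)² = 125.
  Sigma^{-1} = (1/det) · [[d, -b], [-b, a]] = [[0.12, 0.04],
 [0.04, 0.08]].

Step 3 — form the quadratic (x - mu)^T · Sigma^{-1} · (x - mu):
  Sigma^{-1} · (x - mu) = (0.12, 0.24).
  (x - mu)^T · [Sigma^{-1} · (x - mu)] = (0)·(0.12) + (3)·(0.24) = 0.72.

Step 4 — take square root: d = √(0.72) ≈ 0.8485.

d(x, mu) = √(0.72) ≈ 0.8485


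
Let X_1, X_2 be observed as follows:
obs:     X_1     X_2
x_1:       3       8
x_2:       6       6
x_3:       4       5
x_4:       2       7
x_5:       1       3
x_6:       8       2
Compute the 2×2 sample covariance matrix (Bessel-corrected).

Step 1 — column means:
  mean(X_1) = (3 + 6 + 4 + 2 + 1 + 8) / 6 = 24/6 = 4
  mean(X_2) = (8 + 6 + 5 + 7 + 3 + 2) / 6 = 31/6 = 5.1667

Step 2 — sample covariance S[i,j] = (1/(n-1)) · Σ_k (x_{k,i} - mean_i) · (x_{k,j} - mean_j), with n-1 = 5.
  S[X_1,X_1] = ((-1)·(-1) + (2)·(2) + (0)·(0) + (-2)·(-2) + (-3)·(-3) + (4)·(4)) / 5 = 34/5 = 6.8
  S[X_1,X_2] = ((-1)·(2.8333) + (2)·(0.8333) + (0)·(-0.1667) + (-2)·(1.8333) + (-3)·(-2.1667) + (4)·(-3.1667)) / 5 = -11/5 = -2.2
  S[X_2,X_2] = ((2.8333)·(2.8333) + (0.8333)·(0.8333) + (-0.1667)·(-0.1667) + (1.8333)·(1.8333) + (-2.1667)·(-2.1667) + (-3.1667)·(-3.1667)) / 5 = 26.8333/5 = 5.3667

S is symmetric (S[j,i] = S[i,j]). Assembling:

S = [[6.8, -2.2],
 [-2.2, 5.3667]]


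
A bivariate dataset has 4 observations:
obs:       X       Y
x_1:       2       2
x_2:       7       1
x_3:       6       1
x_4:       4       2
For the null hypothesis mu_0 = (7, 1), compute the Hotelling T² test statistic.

Step 1 — sample mean vector:
  mean(X) = (2 + 7 + 6 + 4) / 4 = 19/4 = 4.75
  mean(Y) = (2 + 1 + 1 + 2) / 4 = 6/4 = 1.5
  x̄ = (4.75, 1.5),  deviation x̄ - mu_0 = (4.75, 1.5) - (7, 1) = (-2.25, 0.5).

Step 2 — sample covariance matrix, S[i,j] = (1/(n-1)) · Σ_k (x_{k,i} - mean_i) · (x_{k,j} - mean_j), divisor n-1 = 3:
  S[X,X] = ((-2.75)·(-2.75) + (2.25)·(2.25) + (1.25)·(1.25) + (-0.75)·(-0.75)) / 3 = 14.75/3 = 4.9167
  S[X,Y] = ((-2.75)·(0.5) + (2.25)·(-0.5) + (1.25)·(-0.5) + (-0.75)·(0.5)) / 3 = -3.5/3 = -1.1667
  S[Y,Y] = ((0.5)·(0.5) + (-0.5)·(-0.5) + (-0.5)·(-0.5) + (0.5)·(0.5)) / 3 = 1/3 = 0.3333
  S = [[4.9167, -1.1667],
 [-1.1667, 0.3333]].

Step 3 — invert S. det(S) = 4.9167·0.3333 - (-1.1667)² = 0.2778.
  S^{-1} = (1/det) · [[d, -b], [-b, a]] = [[1.2, 4.2],
 [4.2, 17.7]].

Step 4 — quadratic form (x̄ - mu_0)^T · S^{-1} · (x̄ - mu_0):
  S^{-1} · (x̄ - mu_0) = (-0.6, -0.6),
  (x̄ - mu_0)^T · [...] = (-2.25)·(-0.6) + (0.5)·(-0.6) = 1.05.

Step 5 — scale by n: T² = 4 · 1.05 = 4.2.

T² ≈ 4.2


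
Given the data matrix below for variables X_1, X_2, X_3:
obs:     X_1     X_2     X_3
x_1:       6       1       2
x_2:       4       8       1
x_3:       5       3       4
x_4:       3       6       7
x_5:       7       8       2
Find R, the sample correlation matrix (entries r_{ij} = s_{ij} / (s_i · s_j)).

Step 1 — column means:
  mean(X_1) = (6 + 4 + 5 + 3 + 7) / 5 = 25/5 = 5
  mean(X_2) = (1 + 8 + 3 + 6 + 8) / 5 = 26/5 = 5.2
  mean(X_3) = (2 + 1 + 4 + 7 + 2) / 5 = 16/5 = 3.2

Step 2 — sample variances and covariances s[i,j] = (1/(n-1)) · Σ_k (x_{k,i} - mean_i) · (x_{k,j} - mean_j), with n-1 = 4:
  s[X_1,X_1] = ((1)·(1) + (-1)·(-1) + (0)·(0) + (-2)·(-2) + (2)·(2)) / 4 = 10/4 = 2.5
  s[X_1,X_2] = ((1)·(-4.2) + (-1)·(2.8) + (0)·(-2.2) + (-2)·(0.8) + (2)·(2.8)) / 4 = -3/4 = -0.75
  s[X_1,X_3] = ((1)·(-1.2) + (-1)·(-2.2) + (0)·(0.8) + (-2)·(3.8) + (2)·(-1.2)) / 4 = -9/4 = -2.25
  s[X_2,X_2] = ((-4.2)·(-4.2) + (2.8)·(2.8) + (-2.2)·(-2.2) + (0.8)·(0.8) + (2.8)·(2.8)) / 4 = 38.8/4 = 9.7
  s[X_2,X_3] = ((-4.2)·(-1.2) + (2.8)·(-2.2) + (-2.2)·(0.8) + (0.8)·(3.8) + (2.8)·(-1.2)) / 4 = -3.2/4 = -0.8
  s[X_3,X_3] = ((-1.2)·(-1.2) + (-2.2)·(-2.2) + (0.8)·(0.8) + (3.8)·(3.8) + (-1.2)·(-1.2)) / 4 = 22.8/4 = 5.7
  Sample standard deviations s_i = √(s[i,i]):
  s(X_1) = √(2.5) = 1.5811
  s(X_2) = √(9.7) = 3.1145
  s(X_3) = √(5.7) = 2.3875

Step 3 — r_{ij} = s_{ij} / (s_i · s_j):
  r[X_1,X_1] = 1 (diagonal).
  r[X_1,X_2] = -0.75 / (1.5811 · 3.1145) = -0.75 / 4.9244 = -0.1523
  r[X_1,X_3] = -2.25 / (1.5811 · 2.3875) = -2.25 / 3.7749 = -0.596
  r[X_2,X_2] = 1 (diagonal).
  r[X_2,X_3] = -0.8 / (3.1145 · 2.3875) = -0.8 / 7.4357 = -0.1076
  r[X_3,X_3] = 1 (diagonal).

R is symmetric with unit diagonal. Assembling:

R = [[1, -0.1523, -0.596],
 [-0.1523, 1, -0.1076],
 [-0.596, -0.1076, 1]]


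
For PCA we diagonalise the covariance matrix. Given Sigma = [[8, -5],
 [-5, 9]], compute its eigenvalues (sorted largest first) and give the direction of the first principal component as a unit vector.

Step 1 — characteristic polynomial of 2×2 Sigma:
  det(Sigma - λI) = λ² - trace · λ + det = 0.
  trace = 8 + 9 = 17, det = 8·9 - (-5)² = 47.
Step 2 — discriminant:
  Δ = trace² - 4·det = 289 - 188 = 101.
Step 3 — eigenvalues:
  λ = (trace ± √Δ)/2 = (17 ± 10.0499)/2,
  λ_1 = 13.5249,  λ_2 = 3.4751.

Step 4 — unit eigenvector for λ_1: solve (Sigma - λ_1 I)v = 0. First row:
  (8 - 13.5249)·v_x + (-5)·v_y = 0, i.e. (-5.5249)·v_x + (-5)·v_y = 0,
  so v ∝ (b, λ_1 - a) = (-5, 5.5249); multiply by -1 so the first entry is positive: u = (5, -5.5249).
  ||u|| = √((5)² + (-5.5249)²) = √(55.5249) ≈ 7.4515,
  v_1 = u/||u|| ≈ (0.671, -0.7415) (||v_1|| = 1).

λ_1 = 13.5249,  λ_2 = 3.4751;  v_1 ≈ (0.671, -0.7415)


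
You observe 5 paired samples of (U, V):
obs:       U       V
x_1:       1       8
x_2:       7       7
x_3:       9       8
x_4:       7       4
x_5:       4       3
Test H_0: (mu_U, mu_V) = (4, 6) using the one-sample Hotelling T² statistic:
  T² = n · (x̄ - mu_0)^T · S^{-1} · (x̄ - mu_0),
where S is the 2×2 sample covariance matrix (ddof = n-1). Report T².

Step 1 — sample mean vector:
  mean(U) = (1 + 7 + 9 + 7 + 4) / 5 = 28/5 = 5.6
  mean(V) = (8 + 7 + 8 + 4 + 3) / 5 = 30/5 = 6
  x̄ = (5.6, 6),  deviation x̄ - mu_0 = (5.6, 6) - (4, 6) = (1.6, 0).

Step 2 — sample covariance matrix, S[i,j] = (1/(n-1)) · Σ_k (x_{k,i} - mean_i) · (x_{k,j} - mean_j), divisor n-1 = 4:
  S[U,U] = ((-4.6)·(-4.6) + (1.4)·(1.4) + (3.4)·(3.4) + (1.4)·(1.4) + (-1.6)·(-1.6)) / 4 = 39.2/4 = 9.8
  S[U,V] = ((-4.6)·(2) + (1.4)·(1) + (3.4)·(2) + (1.4)·(-2) + (-1.6)·(-3)) / 4 = 1/4 = 0.25
  S[V,V] = ((2)·(2) + (1)·(1) + (2)·(2) + (-2)·(-2) + (-3)·(-3)) / 4 = 22/4 = 5.5
  S = [[9.8, 0.25],
 [0.25, 5.5]].

Step 3 — invert S. det(S) = 9.8·5.5 - (0.25)² = 53.8375.
  S^{-1} = (1/det) · [[d, -b], [-b, a]] = [[0.1022, -0.0046],
 [-0.0046, 0.182]].

Step 4 — quadratic form (x̄ - mu_0)^T · S^{-1} · (x̄ - mu_0):
  S^{-1} · (x̄ - mu_0) = (0.1635, -0.0074),
  (x̄ - mu_0)^T · [...] = (1.6)·(0.1635) + (0)·(-0.0074) = 0.2615.

Step 5 — scale by n: T² = 5 · 0.2615 = 1.3076.

T² ≈ 1.3076


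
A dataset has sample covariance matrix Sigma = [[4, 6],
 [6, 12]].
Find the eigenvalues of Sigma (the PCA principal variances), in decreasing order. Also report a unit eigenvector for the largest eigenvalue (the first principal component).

Step 1 — characteristic polynomial of 2×2 Sigma:
  det(Sigma - λI) = λ² - trace · λ + det = 0.
  trace = 4 + 12 = 16, det = 4·12 - (6)² = 12.
Step 2 — discriminant:
  Δ = trace² - 4·det = 256 - 48 = 208.
Step 3 — eigenvalues:
  λ = (trace ± √Δ)/2 = (16 ± 14.4222)/2,
  λ_1 = 15.2111,  λ_2 = 0.7889.

Step 4 — unit eigenvector for λ_1: solve (Sigma - λ_1 I)v = 0. First row:
  (4 - 15.2111)·v_x + (6)·v_y = 0, i.e. (-11.2111)·v_x + (6)·v_y = 0,
  so v ∝ (b, λ_1 - a) = (6, 11.2111) = u.
  ||u|| = √((6)² + (11.2111)²) = √(161.6888) ≈ 12.7157,
  v_1 = u/||u|| ≈ (0.4719, 0.8817) (||v_1|| = 1).

λ_1 = 15.2111,  λ_2 = 0.7889;  v_1 ≈ (0.4719, 0.8817)


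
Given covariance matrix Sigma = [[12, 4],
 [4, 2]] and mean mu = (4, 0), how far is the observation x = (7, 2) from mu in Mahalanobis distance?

Step 1 — centre the observation: (x - mu) = (3, 2).

Step 2 — invert Sigma. det(Sigma) = 12·2 - (4)² = 8.
  Sigma^{-1} = (1/det) · [[d, -b], [-b, a]] = [[0.25, -0.5],
 [-0.5, 1.5]].

Step 3 — form the quadratic (x - mu)^T · Sigma^{-1} · (x - mu):
  Sigma^{-1} · (x - mu) = (-0.25, 1.5).
  (x - mu)^T · [Sigma^{-1} · (x - mu)] = (3)·(-0.25) + (2)·(1.5) = 2.25.

Step 4 — take square root: d = √(2.25) ≈ 1.5.

d(x, mu) = √(2.25) ≈ 1.5


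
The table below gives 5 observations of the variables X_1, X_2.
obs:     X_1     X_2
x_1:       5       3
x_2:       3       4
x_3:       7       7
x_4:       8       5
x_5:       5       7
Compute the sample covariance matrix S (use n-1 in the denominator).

Step 1 — column means:
  mean(X_1) = (5 + 3 + 7 + 8 + 5) / 5 = 28/5 = 5.6
  mean(X_2) = (3 + 4 + 7 + 5 + 7) / 5 = 26/5 = 5.2

Step 2 — sample covariance S[i,j] = (1/(n-1)) · Σ_k (x_{k,i} - mean_i) · (x_{k,j} - mean_j), with n-1 = 4.
  S[X_1,X_1] = ((-0.6)·(-0.6) + (-2.6)·(-2.6) + (1.4)·(1.4) + (2.4)·(2.4) + (-0.6)·(-0.6)) / 4 = 15.2/4 = 3.8
  S[X_1,X_2] = ((-0.6)·(-2.2) + (-2.6)·(-1.2) + (1.4)·(1.8) + (2.4)·(-0.2) + (-0.6)·(1.8)) / 4 = 5.4/4 = 1.35
  S[X_2,X_2] = ((-2.2)·(-2.2) + (-1.2)·(-1.2) + (1.8)·(1.8) + (-0.2)·(-0.2) + (1.8)·(1.8)) / 4 = 12.8/4 = 3.2

S is symmetric (S[j,i] = S[i,j]). Assembling:

S = [[3.8, 1.35],
 [1.35, 3.2]]


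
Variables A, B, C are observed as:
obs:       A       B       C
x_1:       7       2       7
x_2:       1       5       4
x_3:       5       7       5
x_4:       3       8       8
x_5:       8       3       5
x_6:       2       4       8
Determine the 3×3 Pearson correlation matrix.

Step 1 — column means:
  mean(A) = (7 + 1 + 5 + 3 + 8 + 2) / 6 = 26/6 = 4.3333
  mean(B) = (2 + 5 + 7 + 8 + 3 + 4) / 6 = 29/6 = 4.8333
  mean(C) = (7 + 4 + 5 + 8 + 5 + 8) / 6 = 37/6 = 6.1667

Step 2 — sample variances and covariances s[i,j] = (1/(n-1)) · Σ_k (x_{k,i} - mean_i) · (x_{k,j} - mean_j), with n-1 = 5:
  s[A,A] = ((2.6667)·(2.6667) + (-3.3333)·(-3.3333) + (0.6667)·(0.6667) + (-1.3333)·(-1.3333) + (3.6667)·(3.6667) + (-2.3333)·(-2.3333)) / 5 = 39.3333/5 = 7.8667
  s[A,B] = ((2.6667)·(-2.8333) + (-3.3333)·(0.1667) + (0.6667)·(2.1667) + (-1.3333)·(3.1667) + (3.6667)·(-1.8333) + (-2.3333)·(-0.8333)) / 5 = -15.6667/5 = -3.1333
  s[A,C] = ((2.6667)·(0.8333) + (-3.3333)·(-2.1667) + (0.6667)·(-1.1667) + (-1.3333)·(1.8333) + (3.6667)·(-1.1667) + (-2.3333)·(1.8333)) / 5 = -2.3333/5 = -0.4667
  s[B,B] = ((-2.8333)·(-2.8333) + (0.1667)·(0.1667) + (2.1667)·(2.1667) + (3.1667)·(3.1667) + (-1.8333)·(-1.8333) + (-0.8333)·(-0.8333)) / 5 = 26.8333/5 = 5.3667
  s[B,C] = ((-2.8333)·(0.8333) + (0.1667)·(-2.1667) + (2.1667)·(-1.1667) + (3.1667)·(1.8333) + (-1.8333)·(-1.1667) + (-0.8333)·(1.8333)) / 5 = 1.1667/5 = 0.2333
  s[C,C] = ((0.8333)·(0.8333) + (-2.1667)·(-2.1667) + (-1.1667)·(-1.1667) + (1.8333)·(1.8333) + (-1.1667)·(-1.1667) + (1.8333)·(1.8333)) / 5 = 14.8333/5 = 2.9667
  Sample standard deviations s_i = √(s[i,i]):
  s(A) = √(7.8667) = 2.8048
  s(B) = √(5.3667) = 2.3166
  s(C) = √(2.9667) = 1.7224

Step 3 — r_{ij} = s_{ij} / (s_i · s_j):
  r[A,A] = 1 (diagonal).
  r[A,B] = -3.1333 / (2.8048 · 2.3166) = -3.1333 / 6.4975 = -0.4822
  r[A,C] = -0.4667 / (2.8048 · 1.7224) = -0.4667 / 4.8309 = -0.0966
  r[B,B] = 1 (diagonal).
  r[B,C] = 0.2333 / (2.3166 · 1.7224) = 0.2333 / 3.9901 = 0.0585
  r[C,C] = 1 (diagonal).

R is symmetric with unit diagonal. Assembling:

R = [[1, -0.4822, -0.0966],
 [-0.4822, 1, 0.0585],
 [-0.0966, 0.0585, 1]]


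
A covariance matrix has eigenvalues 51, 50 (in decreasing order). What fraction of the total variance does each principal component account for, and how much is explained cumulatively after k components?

Step 1 — total variance = trace(Sigma) = Σ λ_i = 51 + 50 = 101.

Step 2 — fraction explained by component i = λ_i / Σ λ:
  PC1: 51/101 = 0.505
  PC2: 50/101 = 0.495

Step 3 — cumulative fraction after k components = (λ_1 + ... + λ_k) / Σ λ:
  k = 1: 51/101 = 0.505
  k = 2: (51 + 50)/101 = 101/101 = 1

Summary (fraction, with percent):

explained: PC1 0.505 (50.5%), PC2 0.495 (49.5%);  cumulative: 0.505, 1


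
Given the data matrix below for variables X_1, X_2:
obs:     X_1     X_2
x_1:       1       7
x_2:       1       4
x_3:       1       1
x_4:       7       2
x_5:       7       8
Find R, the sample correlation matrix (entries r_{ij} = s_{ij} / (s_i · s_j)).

Step 1 — column means:
  mean(X_1) = (1 + 1 + 1 + 7 + 7) / 5 = 17/5 = 3.4
  mean(X_2) = (7 + 4 + 1 + 2 + 8) / 5 = 22/5 = 4.4

Step 2 — sample variances and covariances s[i,j] = (1/(n-1)) · Σ_k (x_{k,i} - mean_i) · (x_{k,j} - mean_j), with n-1 = 4:
  s[X_1,X_1] = ((-2.4)·(-2.4) + (-2.4)·(-2.4) + (-2.4)·(-2.4) + (3.6)·(3.6) + (3.6)·(3.6)) / 4 = 43.2/4 = 10.8
  s[X_1,X_2] = ((-2.4)·(2.6) + (-2.4)·(-0.4) + (-2.4)·(-3.4) + (3.6)·(-2.4) + (3.6)·(3.6)) / 4 = 7.2/4 = 1.8
  s[X_2,X_2] = ((2.6)·(2.6) + (-0.4)·(-0.4) + (-3.4)·(-3.4) + (-2.4)·(-2.4) + (3.6)·(3.6)) / 4 = 37.2/4 = 9.3
  Sample standard deviations s_i = √(s[i,i]):
  s(X_1) = √(10.8) = 3.2863
  s(X_2) = √(9.3) = 3.0496

Step 3 — r_{ij} = s_{ij} / (s_i · s_j):
  r[X_1,X_1] = 1 (diagonal).
  r[X_1,X_2] = 1.8 / (3.2863 · 3.0496) = 1.8 / 10.022 = 0.1796
  r[X_2,X_2] = 1 (diagonal).

R is symmetric with unit diagonal. Assembling:

R = [[1, 0.1796],
 [0.1796, 1]]


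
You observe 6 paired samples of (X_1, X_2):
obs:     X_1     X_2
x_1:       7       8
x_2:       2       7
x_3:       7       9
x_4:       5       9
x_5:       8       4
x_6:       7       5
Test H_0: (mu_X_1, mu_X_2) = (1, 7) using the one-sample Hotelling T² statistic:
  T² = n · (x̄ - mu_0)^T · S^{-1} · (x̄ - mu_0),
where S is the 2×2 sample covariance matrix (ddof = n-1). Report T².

Step 1 — sample mean vector:
  mean(X_1) = (7 + 2 + 7 + 5 + 8 + 7) / 6 = 36/6 = 6
  mean(X_2) = (8 + 7 + 9 + 9 + 4 + 5) / 6 = 42/6 = 7
  x̄ = (6, 7),  deviation x̄ - mu_0 = (6, 7) - (1, 7) = (5, 0).

Step 2 — sample covariance matrix, S[i,j] = (1/(n-1)) · Σ_k (x_{k,i} - mean_i) · (x_{k,j} - mean_j), divisor n-1 = 5:
  S[X_1,X_1] = ((1)·(1) + (-4)·(-4) + (1)·(1) + (-1)·(-1) + (2)·(2) + (1)·(1)) / 5 = 24/5 = 4.8
  S[X_1,X_2] = ((1)·(1) + (-4)·(0) + (1)·(2) + (-1)·(2) + (2)·(-3) + (1)·(-2)) / 5 = -7/5 = -1.4
  S[X_2,X_2] = ((1)·(1) + (0)·(0) + (2)·(2) + (2)·(2) + (-3)·(-3) + (-2)·(-2)) / 5 = 22/5 = 4.4
  S = [[4.8, -1.4],
 [-1.4, 4.4]].

Step 3 — invert S. det(S) = 4.8·4.4 - (-1.4)² = 19.16.
  S^{-1} = (1/det) · [[d, -b], [-b, a]] = [[0.2296, 0.0731],
 [0.0731, 0.2505]].

Step 4 — quadratic form (x̄ - mu_0)^T · S^{-1} · (x̄ - mu_0):
  S^{-1} · (x̄ - mu_0) = (1.1482, 0.3653),
  (x̄ - mu_0)^T · [...] = (5)·(1.1482) + (0)·(0.3653) = 5.7411.

Step 5 — scale by n: T² = 6 · 5.7411 = 34.4468.

T² ≈ 34.4468


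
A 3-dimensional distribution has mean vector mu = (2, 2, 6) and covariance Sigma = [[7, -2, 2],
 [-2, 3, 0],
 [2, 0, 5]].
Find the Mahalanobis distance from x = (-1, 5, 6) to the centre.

Step 1 — centre the observation: (x - mu) = (-3, 3, 0).

Step 2 — invert Sigma (cofactor / det for 3×3, or solve directly):
  Sigma^{-1} = [[0.2055, 0.137, -0.0822],
 [0.137, 0.4247, -0.0548],
 [-0.0822, -0.0548, 0.2329]].

Step 3 — form the quadratic (x - mu)^T · Sigma^{-1} · (x - mu):
  Sigma^{-1} · (x - mu) = (-0.2055, 0.863, 0.0822).
  (x - mu)^T · [Sigma^{-1} · (x - mu)] = (-3)·(-0.2055) + (3)·(0.863) + (0)·(0.0822) = 3.2055.

Step 4 — take square root: d = √(3.2055) ≈ 1.7904.

d(x, mu) = √(3.2055) ≈ 1.7904


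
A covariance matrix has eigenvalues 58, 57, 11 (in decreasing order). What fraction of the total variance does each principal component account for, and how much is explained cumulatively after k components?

Step 1 — total variance = trace(Sigma) = Σ λ_i = 58 + 57 + 11 = 126.

Step 2 — fraction explained by component i = λ_i / Σ λ:
  PC1: 58/126 = 0.4603
  PC2: 57/126 = 0.4524
  PC3: 11/126 = 0.0873

Step 3 — cumulative fraction after k components = (λ_1 + ... + λ_k) / Σ λ:
  k = 1: 58/126 = 0.4603
  k = 2: (58 + 57)/126 = 115/126 = 0.9127
  k = 3: (58 + 57 + 11)/126 = 126/126 = 1

Summary (fraction, with percent):

explained: PC1 0.4603 (46.03%), PC2 0.4524 (45.24%), PC3 0.0873 (8.73%);  cumulative: 0.4603, 0.9127, 1


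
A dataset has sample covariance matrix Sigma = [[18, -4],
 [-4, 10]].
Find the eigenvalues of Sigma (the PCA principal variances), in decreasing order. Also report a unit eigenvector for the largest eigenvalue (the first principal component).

Step 1 — characteristic polynomial of 2×2 Sigma:
  det(Sigma - λI) = λ² - trace · λ + det = 0.
  trace = 18 + 10 = 28, det = 18·10 - (-4)² = 164.
Step 2 — discriminant:
  Δ = trace² - 4·det = 784 - 656 = 128.
Step 3 — eigenvalues:
  λ = (trace ± √Δ)/2 = (28 ± 11.3137)/2,
  λ_1 = 19.6569,  λ_2 = 8.3431.

Step 4 — unit eigenvector for λ_1: solve (Sigma - λ_1 I)v = 0. First row:
  (18 - 19.6569)·v_x + (-4)·v_y = 0, i.e. (-1.6569)·v_x + (-4)·v_y = 0,
  so v ∝ (b, λ_1 - a) = (-4, 1.6569); multiply by -1 so the first entry is positive: u = (4, -1.6569).
  ||u|| = √((4)² + (-1.6569)²) = √(18.7452) ≈ 4.3296,
  v_1 = u/||u|| ≈ (0.9239, -0.3827) (||v_1|| = 1).

λ_1 = 19.6569,  λ_2 = 8.3431;  v_1 ≈ (0.9239, -0.3827)


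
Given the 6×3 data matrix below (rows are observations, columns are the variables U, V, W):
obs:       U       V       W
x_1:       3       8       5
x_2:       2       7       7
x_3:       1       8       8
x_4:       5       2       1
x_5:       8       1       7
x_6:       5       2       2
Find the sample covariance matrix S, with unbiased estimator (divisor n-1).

Step 1 — column means:
  mean(U) = (3 + 2 + 1 + 5 + 8 + 5) / 6 = 24/6 = 4
  mean(V) = (8 + 7 + 8 + 2 + 1 + 2) / 6 = 28/6 = 4.6667
  mean(W) = (5 + 7 + 8 + 1 + 7 + 2) / 6 = 30/6 = 5

Step 2 — sample covariance S[i,j] = (1/(n-1)) · Σ_k (x_{k,i} - mean_i) · (x_{k,j} - mean_j), with n-1 = 5.
  S[U,U] = ((-1)·(-1) + (-2)·(-2) + (-3)·(-3) + (1)·(1) + (4)·(4) + (1)·(1)) / 5 = 32/5 = 6.4
  S[U,V] = ((-1)·(3.3333) + (-2)·(2.3333) + (-3)·(3.3333) + (1)·(-2.6667) + (4)·(-3.6667) + (1)·(-2.6667)) / 5 = -38/5 = -7.6
  S[U,W] = ((-1)·(0) + (-2)·(2) + (-3)·(3) + (1)·(-4) + (4)·(2) + (1)·(-3)) / 5 = -12/5 = -2.4
  S[V,V] = ((3.3333)·(3.3333) + (2.3333)·(2.3333) + (3.3333)·(3.3333) + (-2.6667)·(-2.6667) + (-3.6667)·(-3.6667) + (-2.6667)·(-2.6667)) / 5 = 55.3333/5 = 11.0667
  S[V,W] = ((3.3333)·(0) + (2.3333)·(2) + (3.3333)·(3) + (-2.6667)·(-4) + (-3.6667)·(2) + (-2.6667)·(-3)) / 5 = 26/5 = 5.2
  S[W,W] = ((0)·(0) + (2)·(2) + (3)·(3) + (-4)·(-4) + (2)·(2) + (-3)·(-3)) / 5 = 42/5 = 8.4

S is symmetric (S[j,i] = S[i,j]). Assembling:

S = [[6.4, -7.6, -2.4],
 [-7.6, 11.0667, 5.2],
 [-2.4, 5.2, 8.4]]


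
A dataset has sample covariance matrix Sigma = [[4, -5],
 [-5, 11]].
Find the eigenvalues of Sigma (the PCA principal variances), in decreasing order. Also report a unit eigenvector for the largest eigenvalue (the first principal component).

Step 1 — characteristic polynomial of 2×2 Sigma:
  det(Sigma - λI) = λ² - trace · λ + det = 0.
  trace = 4 + 11 = 15, det = 4·11 - (-5)² = 19.
Step 2 — discriminant:
  Δ = trace² - 4·det = 225 - 76 = 149.
Step 3 — eigenvalues:
  λ = (trace ± √Δ)/2 = (15 ± 12.2066)/2,
  λ_1 = 13.6033,  λ_2 = 1.3967.

Step 4 — unit eigenvector for λ_1: solve (Sigma - λ_1 I)v = 0. First row:
  (4 - 13.6033)·v_x + (-5)·v_y = 0, i.e. (-9.6033)·v_x + (-5)·v_y = 0,
  so v ∝ (b, λ_1 - a) = (-5, 9.6033); multiply by -1 so the first entry is positive: u = (5, -9.6033).
  ||u|| = √((5)² + (-9.6033)²) = √(117.2229) ≈ 10.827,
  v_1 = u/||u|| ≈ (0.4618, -0.887) (||v_1|| = 1).

λ_1 = 13.6033,  λ_2 = 1.3967;  v_1 ≈ (0.4618, -0.887)


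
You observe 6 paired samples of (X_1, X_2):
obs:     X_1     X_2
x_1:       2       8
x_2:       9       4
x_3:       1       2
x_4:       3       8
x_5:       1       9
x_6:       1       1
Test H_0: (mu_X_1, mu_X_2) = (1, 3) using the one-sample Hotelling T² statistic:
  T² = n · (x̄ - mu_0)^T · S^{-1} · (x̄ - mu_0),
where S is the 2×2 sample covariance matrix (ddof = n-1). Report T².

Step 1 — sample mean vector:
  mean(X_1) = (2 + 9 + 1 + 3 + 1 + 1) / 6 = 17/6 = 2.8333
  mean(X_2) = (8 + 4 + 2 + 8 + 9 + 1) / 6 = 32/6 = 5.3333
  x̄ = (2.8333, 5.3333),  deviation x̄ - mu_0 = (2.8333, 5.3333) - (1, 3) = (1.8333, 2.3333).

Step 2 — sample covariance matrix, S[i,j] = (1/(n-1)) · Σ_k (x_{k,i} - mean_i) · (x_{k,j} - mean_j), divisor n-1 = 5:
  S[X_1,X_1] = ((-0.8333)·(-0.8333) + (6.1667)·(6.1667) + (-1.8333)·(-1.8333) + (0.1667)·(0.1667) + (-1.8333)·(-1.8333) + (-1.8333)·(-1.8333)) / 5 = 48.8333/5 = 9.7667
  S[X_1,X_2] = ((-0.8333)·(2.6667) + (6.1667)·(-1.3333) + (-1.8333)·(-3.3333) + (0.1667)·(2.6667) + (-1.8333)·(3.6667) + (-1.8333)·(-4.3333)) / 5 = -2.6667/5 = -0.5333
  S[X_2,X_2] = ((2.6667)·(2.6667) + (-1.3333)·(-1.3333) + (-3.3333)·(-3.3333) + (2.6667)·(2.6667) + (3.6667)·(3.6667) + (-4.3333)·(-4.3333)) / 5 = 59.3333/5 = 11.8667
  S = [[9.7667, -0.5333],
 [-0.5333, 11.8667]].

Step 3 — invert S. det(S) = 9.7667·11.8667 - (-0.5333)² = 115.6133.
  S^{-1} = (1/det) · [[d, -b], [-b, a]] = [[0.1026, 0.0046],
 [0.0046, 0.0845]].

Step 4 — quadratic form (x̄ - mu_0)^T · S^{-1} · (x̄ - mu_0):
  S^{-1} · (x̄ - mu_0) = (0.1989, 0.2056),
  (x̄ - mu_0)^T · [...] = (1.8333)·(0.1989) + (2.3333)·(0.2056) = 0.8444.

Step 5 — scale by n: T² = 6 · 0.8444 = 5.0663.

T² ≈ 5.0663


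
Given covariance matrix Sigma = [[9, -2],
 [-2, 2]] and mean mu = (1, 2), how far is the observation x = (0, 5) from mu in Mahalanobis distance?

Step 1 — centre the observation: (x - mu) = (-1, 3).

Step 2 — invert Sigma. det(Sigma) = 9·2 - (-2)² = 14.
  Sigma^{-1} = (1/det) · [[d, -b], [-b, a]] = [[0.1429, 0.1429],
 [0.1429, 0.6429]].

Step 3 — form the quadratic (x - mu)^T · Sigma^{-1} · (x - mu):
  Sigma^{-1} · (x - mu) = (0.2857, 1.7857).
  (x - mu)^T · [Sigma^{-1} · (x - mu)] = (-1)·(0.2857) + (3)·(1.7857) = 5.0714.

Step 4 — take square root: d = √(5.0714) ≈ 2.252.

d(x, mu) = √(5.0714) ≈ 2.252


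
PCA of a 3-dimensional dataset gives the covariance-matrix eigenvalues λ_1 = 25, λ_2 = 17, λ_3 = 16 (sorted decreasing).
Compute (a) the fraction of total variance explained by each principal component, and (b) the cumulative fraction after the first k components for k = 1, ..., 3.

Step 1 — total variance = trace(Sigma) = Σ λ_i = 25 + 17 + 16 = 58.

Step 2 — fraction explained by component i = λ_i / Σ λ:
  PC1: 25/58 = 0.431
  PC2: 17/58 = 0.2931
  PC3: 16/58 = 0.2759

Step 3 — cumulative fraction after k components = (λ_1 + ... + λ_k) / Σ λ:
  k = 1: 25/58 = 0.431
  k = 2: (25 + 17)/58 = 42/58 = 0.7241
  k = 3: (25 + 17 + 16)/58 = 58/58 = 1

Summary (fraction, with percent):

explained: PC1 0.431 (43.1%), PC2 0.2931 (29.31%), PC3 0.2759 (27.59%);  cumulative: 0.431, 0.7241, 1


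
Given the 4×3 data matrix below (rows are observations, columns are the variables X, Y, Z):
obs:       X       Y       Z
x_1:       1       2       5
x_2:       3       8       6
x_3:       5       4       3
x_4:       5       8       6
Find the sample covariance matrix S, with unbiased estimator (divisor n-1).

Step 1 — column means:
  mean(X) = (1 + 3 + 5 + 5) / 4 = 14/4 = 3.5
  mean(Y) = (2 + 8 + 4 + 8) / 4 = 22/4 = 5.5
  mean(Z) = (5 + 6 + 3 + 6) / 4 = 20/4 = 5

Step 2 — sample covariance S[i,j] = (1/(n-1)) · Σ_k (x_{k,i} - mean_i) · (x_{k,j} - mean_j), with n-1 = 3.
  S[X,X] = ((-2.5)·(-2.5) + (-0.5)·(-0.5) + (1.5)·(1.5) + (1.5)·(1.5)) / 3 = 11/3 = 3.6667
  S[X,Y] = ((-2.5)·(-3.5) + (-0.5)·(2.5) + (1.5)·(-1.5) + (1.5)·(2.5)) / 3 = 9/3 = 3
  S[X,Z] = ((-2.5)·(0) + (-0.5)·(1) + (1.5)·(-2) + (1.5)·(1)) / 3 = -2/3 = -0.6667
  S[Y,Y] = ((-3.5)·(-3.5) + (2.5)·(2.5) + (-1.5)·(-1.5) + (2.5)·(2.5)) / 3 = 27/3 = 9
  S[Y,Z] = ((-3.5)·(0) + (2.5)·(1) + (-1.5)·(-2) + (2.5)·(1)) / 3 = 8/3 = 2.6667
  S[Z,Z] = ((0)·(0) + (1)·(1) + (-2)·(-2) + (1)·(1)) / 3 = 6/3 = 2

S is symmetric (S[j,i] = S[i,j]). Assembling:

S = [[3.6667, 3, -0.6667],
 [3, 9, 2.6667],
 [-0.6667, 2.6667, 2]]


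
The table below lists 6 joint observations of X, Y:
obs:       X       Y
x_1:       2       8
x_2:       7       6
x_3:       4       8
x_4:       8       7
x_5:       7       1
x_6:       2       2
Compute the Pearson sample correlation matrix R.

Step 1 — column means:
  mean(X) = (2 + 7 + 4 + 8 + 7 + 2) / 6 = 30/6 = 5
  mean(Y) = (8 + 6 + 8 + 7 + 1 + 2) / 6 = 32/6 = 5.3333

Step 2 — sample variances and covariances s[i,j] = (1/(n-1)) · Σ_k (x_{k,i} - mean_i) · (x_{k,j} - mean_j), with n-1 = 5:
  s[X,X] = ((-3)·(-3) + (2)·(2) + (-1)·(-1) + (3)·(3) + (2)·(2) + (-3)·(-3)) / 5 = 36/5 = 7.2
  s[X,Y] = ((-3)·(2.6667) + (2)·(0.6667) + (-1)·(2.6667) + (3)·(1.6667) + (2)·(-4.3333) + (-3)·(-3.3333)) / 5 = -3/5 = -0.6
  s[Y,Y] = ((2.6667)·(2.6667) + (0.6667)·(0.6667) + (2.6667)·(2.6667) + (1.6667)·(1.6667) + (-4.3333)·(-4.3333) + (-3.3333)·(-3.3333)) / 5 = 47.3333/5 = 9.4667
  Sample standard deviations s_i = √(s[i,i]):
  s(X) = √(7.2) = 2.6833
  s(Y) = √(9.4667) = 3.0768

Step 3 — r_{ij} = s_{ij} / (s_i · s_j):
  r[X,X] = 1 (diagonal).
  r[X,Y] = -0.6 / (2.6833 · 3.0768) = -0.6 / 8.2559 = -0.0727
  r[Y,Y] = 1 (diagonal).

R is symmetric with unit diagonal. Assembling:

R = [[1, -0.0727],
 [-0.0727, 1]]


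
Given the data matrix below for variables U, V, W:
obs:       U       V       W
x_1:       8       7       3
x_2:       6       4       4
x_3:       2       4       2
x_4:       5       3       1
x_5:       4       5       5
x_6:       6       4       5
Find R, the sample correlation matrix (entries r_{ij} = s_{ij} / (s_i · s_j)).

Step 1 — column means:
  mean(U) = (8 + 6 + 2 + 5 + 4 + 6) / 6 = 31/6 = 5.1667
  mean(V) = (7 + 4 + 4 + 3 + 5 + 4) / 6 = 27/6 = 4.5
  mean(W) = (3 + 4 + 2 + 1 + 5 + 5) / 6 = 20/6 = 3.3333

Step 2 — sample variances and covariances s[i,j] = (1/(n-1)) · Σ_k (x_{k,i} - mean_i) · (x_{k,j} - mean_j), with n-1 = 5:
  s[U,U] = ((2.8333)·(2.8333) + (0.8333)·(0.8333) + (-3.1667)·(-3.1667) + (-0.1667)·(-0.1667) + (-1.1667)·(-1.1667) + (0.8333)·(0.8333)) / 5 = 20.8333/5 = 4.1667
  s[U,V] = ((2.8333)·(2.5) + (0.8333)·(-0.5) + (-3.1667)·(-0.5) + (-0.1667)·(-1.5) + (-1.1667)·(0.5) + (0.8333)·(-0.5)) / 5 = 7.5/5 = 1.5
  s[U,W] = ((2.8333)·(-0.3333) + (0.8333)·(0.6667) + (-3.1667)·(-1.3333) + (-0.1667)·(-2.3333) + (-1.1667)·(1.6667) + (0.8333)·(1.6667)) / 5 = 3.6667/5 = 0.7333
  s[V,V] = ((2.5)·(2.5) + (-0.5)·(-0.5) + (-0.5)·(-0.5) + (-1.5)·(-1.5) + (0.5)·(0.5) + (-0.5)·(-0.5)) / 5 = 9.5/5 = 1.9
  s[V,W] = ((2.5)·(-0.3333) + (-0.5)·(0.6667) + (-0.5)·(-1.3333) + (-1.5)·(-2.3333) + (0.5)·(1.6667) + (-0.5)·(1.6667)) / 5 = 3/5 = 0.6
  s[W,W] = ((-0.3333)·(-0.3333) + (0.6667)·(0.6667) + (-1.3333)·(-1.3333) + (-2.3333)·(-2.3333) + (1.6667)·(1.6667) + (1.6667)·(1.6667)) / 5 = 13.3333/5 = 2.6667
  Sample standard deviations s_i = √(s[i,i]):
  s(U) = √(4.1667) = 2.0412
  s(V) = √(1.9) = 1.3784
  s(W) = √(2.6667) = 1.633

Step 3 — r_{ij} = s_{ij} / (s_i · s_j):
  r[U,U] = 1 (diagonal).
  r[U,V] = 1.5 / (2.0412 · 1.3784) = 1.5 / 2.8137 = 0.5331
  r[U,W] = 0.7333 / (2.0412 · 1.633) = 0.7333 / 3.3333 = 0.22
  r[V,V] = 1 (diagonal).
  r[V,W] = 0.6 / (1.3784 · 1.633) = 0.6 / 2.2509 = 0.2666
  r[W,W] = 1 (diagonal).

R is symmetric with unit diagonal. Assembling:

R = [[1, 0.5331, 0.22],
 [0.5331, 1, 0.2666],
 [0.22, 0.2666, 1]]


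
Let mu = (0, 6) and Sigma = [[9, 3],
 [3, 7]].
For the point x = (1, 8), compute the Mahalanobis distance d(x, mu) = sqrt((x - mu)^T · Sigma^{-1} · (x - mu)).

Step 1 — centre the observation: (x - mu) = (1, 2).

Step 2 — invert Sigma. det(Sigma) = 9·7 - (3)² = 54.
  Sigma^{-1} = (1/det) · [[d, -b], [-b, a]] = [[0.1296, -0.0556],
 [-0.0556, 0.1667]].

Step 3 — form the quadratic (x - mu)^T · Sigma^{-1} · (x - mu):
  Sigma^{-1} · (x - mu) = (0.0185, 0.2778).
  (x - mu)^T · [Sigma^{-1} · (x - mu)] = (1)·(0.0185) + (2)·(0.2778) = 0.5741.

Step 4 — take square root: d = √(0.5741) ≈ 0.7577.

d(x, mu) = √(0.5741) ≈ 0.7577
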